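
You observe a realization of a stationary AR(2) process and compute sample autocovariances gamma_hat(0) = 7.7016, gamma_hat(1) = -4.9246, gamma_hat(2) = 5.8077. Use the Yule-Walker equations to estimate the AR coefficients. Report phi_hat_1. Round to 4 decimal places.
\hat\phi_{1} = -0.2660

The Yule-Walker equations for an AR(p) process read, in matrix form,
  Gamma_p phi = r_p,   with   (Gamma_p)_{ij} = gamma(|i - j|),
                       (r_p)_i = gamma(i),   i,j = 1..p.
Substitute the sample gammas (Toeplitz matrix and right-hand side of size 2):
  Gamma_p = [[7.7016, -4.9246], [-4.9246, 7.7016]]
  r_p     = [-4.9246, 5.8077]
Written out:
  7.7016 phi_1 - 4.9246 phi_2 = -4.9246
  -4.9246 phi_1 + 7.7016 phi_2 = 5.8077
Solve by Cramer's rule:
  det = gamma(0)^2 - gamma(1)^2 = (7.7016)^2 - (-4.9246)^2 = 59.31464256 - 24.25168516 = 35.0629574
  phi_hat_1 = [gamma(1) gamma(0) - gamma(1) gamma(2)] / det = [(-4.9246)(7.7016) - (-4.9246)(5.8077)] / 35.0629574 = -9.32669994 / 35.0629574 = -0.266
  phi_hat_2 = [gamma(0) gamma(2) - gamma(1)^2] / det = [(7.7016)(5.8077) - (-4.9246)^2] / 35.0629574 = 20.47689716 / 35.0629574 = 0.584
So phi_hat = [-0.2660, 0.5840].
Therefore phi_hat_1 = -0.2660.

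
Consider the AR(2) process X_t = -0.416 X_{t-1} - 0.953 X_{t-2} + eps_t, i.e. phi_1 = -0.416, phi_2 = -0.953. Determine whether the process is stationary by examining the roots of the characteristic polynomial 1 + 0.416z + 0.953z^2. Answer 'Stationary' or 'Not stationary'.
\text{Stationary}

The AR(p) characteristic polynomial is P(z) = 1 + 0.416z + 0.953z^2.
Stationarity requires all roots to lie outside the unit circle, i.e. |z| > 1 for every root.
Set 1 + (0.416) z + (0.953) z^2 = 0, i.e. a z^2 + b z + c = 0 with a = 0.953, b = 0.416, c = 1.
Discriminant D = b^2 - 4ac = (0.416)^2 - 4*(0.953)*1 = 0.173056 - (3.812) = -3.638944.
D < 0, so the roots are the complex-conjugate pair z = (-b +/- i sqrt(-D)) / (2a) = -0.2183 +/- 1.0008i.
For a conjugate pair |z|^2 = z * conj(z) = (product of roots) = c/a = 1/(0.953) = 1.049318, so |z| = sqrt(1.049318) = 1.0244 for both roots.
Moduli of all roots: 1.0244, 1.0244.
All moduli strictly greater than 1? Yes.
Verdict: Stationary.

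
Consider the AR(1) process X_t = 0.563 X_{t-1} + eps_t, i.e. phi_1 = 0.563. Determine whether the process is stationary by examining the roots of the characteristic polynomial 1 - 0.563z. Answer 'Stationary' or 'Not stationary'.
\text{Stationary}

The AR(p) characteristic polynomial is P(z) = 1 - 0.563z.
Stationarity requires all roots to lie outside the unit circle, i.e. |z| > 1 for every root.
This is linear in z: 1 + (-0.563) z = 0  =>  z = -1/(-0.563) = 1.776199,  |z| = 1.776199.
Moduli of all roots: 1.7762.
All moduli strictly greater than 1? Yes.
Verdict: Stationary.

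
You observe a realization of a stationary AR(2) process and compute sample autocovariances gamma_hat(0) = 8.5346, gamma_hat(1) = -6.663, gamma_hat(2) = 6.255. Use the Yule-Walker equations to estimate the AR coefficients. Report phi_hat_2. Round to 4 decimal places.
\hat\phi_{2} = 0.3160

The Yule-Walker equations for an AR(p) process read, in matrix form,
  Gamma_p phi = r_p,   with   (Gamma_p)_{ij} = gamma(|i - j|),
                       (r_p)_i = gamma(i),   i,j = 1..p.
Substitute the sample gammas (Toeplitz matrix and right-hand side of size 2):
  Gamma_p = [[8.5346, -6.663], [-6.663, 8.5346]]
  r_p     = [-6.663, 6.255]
Written out:
  8.5346 phi_1 - 6.663 phi_2 = -6.663
  -6.663 phi_1 + 8.5346 phi_2 = 6.255
Solve by Cramer's rule:
  det = gamma(0)^2 - gamma(1)^2 = (8.5346)^2 - (-6.663)^2 = 72.83939716 - 44.395569 = 28.44382816
  phi_hat_1 = [gamma(1) gamma(0) - gamma(1) gamma(2)] / det = [(-6.663)(8.5346) - (-6.663)(6.255)] / 28.44382816 = -15.1889748 / 28.44382816 = -0.534
  phi_hat_2 = [gamma(0) gamma(2) - gamma(1)^2] / det = [(8.5346)(6.255) - (-6.663)^2] / 28.44382816 = 8.988354 / 28.44382816 = 0.316
So phi_hat = [-0.5340, 0.3160].
Therefore phi_hat_2 = 0.3160.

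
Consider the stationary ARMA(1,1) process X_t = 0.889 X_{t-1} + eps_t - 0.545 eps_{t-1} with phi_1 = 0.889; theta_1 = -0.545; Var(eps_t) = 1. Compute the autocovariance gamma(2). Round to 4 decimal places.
\gamma(2) = 0.7518

Multiply the model equation by X_{t-k} and take expectations. With theta_0 = psi_0 = 1 and psi_j the MA(infinity) weights, this gives
  gamma(k) - sum_i phi_i gamma(k-i) = c_k,
  c_k = sigma^2 * sum_{j=k..q} theta_j psi_{j-k}   (c_k = 0 for k > q),
using gamma(-m) = gamma(m).
psi-weights needed (psi_j = theta_j + sum_i phi_i psi_{j-i}):
  psi_1 = theta_1 + phi_1 = -0.545 + (0.889) = 0.344
Right-hand sides:
  c_0 = sigma^2 (1 + theta_1 psi_1) = 1 * (1 + (-0.545)(0.344)) = 1 * 0.81252 = 0.81252
  c_1 = sigma^2 theta_1 = 1 * (-0.545) = -0.545
  c_2 = 0
Equations for k = 0 and k = 1 (AR order 1):
  gamma(0) = phi_1 gamma(1) + c_0
  gamma(1) = phi_1 gamma(0) + c_1
Substituting the second into the first: gamma(0) (1 - phi_1^2) = c_0 + phi_1 c_1, so
  gamma(0) = (c_0 + phi_1 c_1) / (1 - phi_1^2) = (0.81252 + (0.889)(-0.545)) / (1 - (0.889)^2) = 0.328015 / 0.209679 = 1.564367.
  gamma(1) = phi_1 gamma(0) + c_1 = (0.889)(1.564367) + (-0.545) = 0.845723.
For k = 2 (> q): gamma(2) = phi_1 gamma(1) = (0.889)(0.845723) = 0.751847.
Therefore gamma(2) = 0.7518 (to 4 decimal places).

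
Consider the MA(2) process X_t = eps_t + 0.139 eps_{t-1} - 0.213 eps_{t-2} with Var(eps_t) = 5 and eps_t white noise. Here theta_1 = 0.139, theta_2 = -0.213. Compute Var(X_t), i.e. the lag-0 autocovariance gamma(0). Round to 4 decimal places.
\gamma(0) = 5.3235

For an MA(q) process X_t = eps_t + sum_i theta_i eps_{t-i} with
Var(eps_t) = sigma^2, the variance is
  gamma(0) = sigma^2 * (1 + sum_i theta_i^2).
  sum_i theta_i^2 = (0.139)^2 + (-0.213)^2 = 0.019321 + 0.045369 = 0.06469.
  gamma(0) = 5 * (1 + 0.06469) = 5 * 1.06469 = 5.32345, which rounds to 5.3235.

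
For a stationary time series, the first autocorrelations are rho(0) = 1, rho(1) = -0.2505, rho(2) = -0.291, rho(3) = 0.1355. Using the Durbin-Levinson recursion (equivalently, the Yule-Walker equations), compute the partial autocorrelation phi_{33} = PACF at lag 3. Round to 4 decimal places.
\phi_{33} = -0.0740

The PACF at lag k is phi_{kk}, the last component of the solution
to the Yule-Walker system G_k phi = r_k where
  (G_k)_{ij} = rho(|i - j|), (r_k)_i = rho(i), i,j = 1..k.
Equivalently, Durbin-Levinson gives phi_{kk} iteratively:
  phi_{11} = rho(1)
  phi_{kk} = [rho(k) - sum_{j=1..k-1} phi_{k-1,j} rho(k-j)]
            / [1 - sum_{j=1..k-1} phi_{k-1,j} rho(j)],
  phi_{k,j} = phi_{k-1,j} - phi_{kk} phi_{k-1,k-j},  j = 1..k-1.
Step k = 1:
  phi_11 = rho(1) = -0.2505.
Step k = 2:
  phi_22 = [rho(2) - phi_11 rho(1)] / [1 - phi_11 rho(1)] = [-0.291 - (-0.2505)(-0.2505)] / [1 - (-0.2505)(-0.2505)]
         = -0.35375025 / 0.93724975 = -0.377434.
  Update: phi_21 = phi_11 - phi_22 phi_11 = -0.2505 - (-0.377434)(-0.2505) = -0.345047.
Step k = 3:
  phi_33 = [rho(3) - phi_21 rho(2) - phi_22 rho(1)] / [1 - phi_21 rho(1) - phi_22 rho(2)]
    numerator   = 0.1355 - (-0.345047)(-0.291) - (-0.377434)(-0.2505) = -0.05945607
    denominator = 1 - (-0.345047)(-0.2505) - (-0.377434)(-0.291) = 0.80373225
  phi_33 = -0.05945607 / 0.80373225 = -0.074.
Therefore phi_{33} = -0.0740.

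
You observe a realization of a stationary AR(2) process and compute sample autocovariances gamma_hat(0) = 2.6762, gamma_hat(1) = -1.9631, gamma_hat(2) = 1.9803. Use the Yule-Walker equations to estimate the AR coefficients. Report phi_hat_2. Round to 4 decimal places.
\hat\phi_{2} = 0.4371

The Yule-Walker equations for an AR(p) process read, in matrix form,
  Gamma_p phi = r_p,   with   (Gamma_p)_{ij} = gamma(|i - j|),
                       (r_p)_i = gamma(i),   i,j = 1..p.
Substitute the sample gammas (Toeplitz matrix and right-hand side of size 2):
  Gamma_p = [[2.6762, -1.9631], [-1.9631, 2.6762]]
  r_p     = [-1.9631, 1.9803]
Written out:
  2.6762 phi_1 - 1.9631 phi_2 = -1.9631
  -1.9631 phi_1 + 2.6762 phi_2 = 1.9803
Solve by Cramer's rule:
  det = gamma(0)^2 - gamma(1)^2 = (2.6762)^2 - (-1.9631)^2 = 7.16204644 - 3.85376161 = 3.30828483
  phi_hat_1 = [gamma(1) gamma(0) - gamma(1) gamma(2)] / det = [(-1.9631)(2.6762) - (-1.9631)(1.9803)] / 3.30828483 = -1.36612129 / 3.30828483 = -0.4129
  phi_hat_2 = [gamma(0) gamma(2) - gamma(1)^2] / det = [(2.6762)(1.9803) - (-1.9631)^2] / 3.30828483 = 1.44591725 / 3.30828483 = 0.4371
So phi_hat = [-0.4129, 0.4371].
Therefore phi_hat_2 = 0.4371.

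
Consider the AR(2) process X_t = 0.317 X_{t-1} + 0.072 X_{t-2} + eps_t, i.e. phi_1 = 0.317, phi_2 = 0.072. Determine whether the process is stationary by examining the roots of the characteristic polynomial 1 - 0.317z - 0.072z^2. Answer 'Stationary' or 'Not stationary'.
\text{Stationary}

The AR(p) characteristic polynomial is P(z) = 1 - 0.317z - 0.072z^2.
Stationarity requires all roots to lie outside the unit circle, i.e. |z| > 1 for every root.
Set 1 + (-0.317) z + (-0.072) z^2 = 0, i.e. a z^2 + b z + c = 0 with a = -0.072, b = -0.317, c = 1.
Discriminant D = b^2 - 4ac = (-0.317)^2 - 4*(-0.072)*1 = 0.100489 - (-0.288) = 0.388489.
D >= 0, so the roots are real: z = (-b +/- sqrt(D)) / (2a) = (0.317 +/- 0.623289) / (-0.144).
  z_1 = (0.317 + 0.623289) / (-0.144) = -6.5298,   |z_1| = 6.5298.
  z_2 = (0.317 - 0.623289) / (-0.144) = 2.127,   |z_2| = 2.127.
Moduli of all roots: 6.5298, 2.1270.
All moduli strictly greater than 1? Yes.
Verdict: Stationary.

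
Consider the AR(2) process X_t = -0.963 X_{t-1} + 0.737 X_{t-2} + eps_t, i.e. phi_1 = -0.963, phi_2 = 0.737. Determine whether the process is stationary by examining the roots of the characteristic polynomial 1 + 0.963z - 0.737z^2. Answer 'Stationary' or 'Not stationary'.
\text{Not stationary}

The AR(p) characteristic polynomial is P(z) = 1 + 0.963z - 0.737z^2.
Stationarity requires all roots to lie outside the unit circle, i.e. |z| > 1 for every root.
Set 1 + (0.963) z + (-0.737) z^2 = 0, i.e. a z^2 + b z + c = 0 with a = -0.737, b = 0.963, c = 1.
Discriminant D = b^2 - 4ac = (0.963)^2 - 4*(-0.737)*1 = 0.927369 - (-2.948) = 3.875369.
D >= 0, so the roots are real: z = (-b +/- sqrt(D)) / (2a) = (-0.963 +/- 1.968596) / (-1.474).
  z_1 = (-0.963 + 1.968596) / (-1.474) = -0.6822,   |z_1| = 0.6822.
  z_2 = (-0.963 - 1.968596) / (-1.474) = 1.9889,   |z_2| = 1.9889.
Moduli of all roots: 0.6822, 1.9889.
All moduli strictly greater than 1? No.
Verdict: Not stationary.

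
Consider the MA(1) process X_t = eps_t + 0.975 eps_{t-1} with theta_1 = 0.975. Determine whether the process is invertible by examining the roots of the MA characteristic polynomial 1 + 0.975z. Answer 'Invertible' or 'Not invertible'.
\text{Invertible}

The MA(q) characteristic polynomial is P(z) = 1 + 0.975z.
Invertibility requires all roots to lie outside the unit circle, i.e. |z| > 1 for every root.
This is linear in z: 1 + (0.975) z = 0  =>  z = -1/(0.975) = -1.025641,  |z| = 1.025641.
Moduli of all roots: 1.0256.
All moduli strictly greater than 1? Yes.
Verdict: Invertible.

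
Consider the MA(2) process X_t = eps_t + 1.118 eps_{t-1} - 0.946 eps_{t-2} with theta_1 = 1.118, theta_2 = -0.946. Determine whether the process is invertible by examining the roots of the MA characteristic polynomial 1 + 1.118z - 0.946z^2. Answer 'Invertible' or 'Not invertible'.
\text{Not invertible}

The MA(q) characteristic polynomial is P(z) = 1 + 1.118z - 0.946z^2.
Invertibility requires all roots to lie outside the unit circle, i.e. |z| > 1 for every root.
Set 1 + (1.118) z + (-0.946) z^2 = 0, i.e. a z^2 + b z + c = 0 with a = -0.946, b = 1.118, c = 1.
Discriminant D = b^2 - 4ac = (1.118)^2 - 4*(-0.946)*1 = 1.249924 - (-3.784) = 5.033924.
D >= 0, so the roots are real: z = (-b +/- sqrt(D)) / (2a) = (-1.118 +/- 2.243641) / (-1.892).
  z_1 = (-1.118 + 2.243641) / (-1.892) = -0.5949,   |z_1| = 0.5949.
  z_2 = (-1.118 - 2.243641) / (-1.892) = 1.7768,   |z_2| = 1.7768.
Moduli of all roots: 0.5949, 1.7768.
All moduli strictly greater than 1? No.
Verdict: Not invertible.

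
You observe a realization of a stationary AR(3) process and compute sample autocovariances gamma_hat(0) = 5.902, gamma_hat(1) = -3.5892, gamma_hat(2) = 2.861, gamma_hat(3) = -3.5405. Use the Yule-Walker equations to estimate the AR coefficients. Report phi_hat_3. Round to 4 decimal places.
\hat\phi_{3} = -0.4070

The Yule-Walker equations for an AR(p) process read, in matrix form,
  Gamma_p phi = r_p,   with   (Gamma_p)_{ij} = gamma(|i - j|),
                       (r_p)_i = gamma(i),   i,j = 1..p.
Substitute the sample gammas (Toeplitz matrix and right-hand side of size 3):
  Gamma_p = [[5.902, -3.5892, 2.861], [-3.5892, 5.902, -3.5892], [2.861, -3.5892, 5.902]]
  r_p     = [-3.5892, 2.861, -3.5405]
Written out (R1..R3):
  (R1) 5.902 phi_1 - 3.5892 phi_2 + 2.861 phi_3 = -3.5892
  (R2) -3.5892 phi_1 + 5.902 phi_2 - 3.5892 phi_3 = 2.861
  (R3) 2.861 phi_1 - 3.5892 phi_2 + 5.902 phi_3 = -3.5405
Gaussian elimination:
  R2 <- R2 - (-3.5892/5.902) R1 = R2 - (-0.608133) R1:  3.71929 phi_2 - 1.849332 phi_3 = 0.67829
  R3 <- R3 - (2.861/5.902) R1 = R3 - (0.484751) R1:  -1.849332 phi_2 + 4.515128 phi_3 = -1.800632
  R3 <- R3 - (-1.849332/3.71929) R2 = R3 - (-0.497227) R2:  3.595589 phi_3 = -1.463368
Back-substitution:
  phi_hat_3 = -1.463368 / 3.595589 = -0.40699
  phi_hat_2 = (0.67829 - (-1.849332)(-0.40699)) / 3.71929 = -0.019996
  phi_hat_1 = (-3.5892 - (-3.5892)(-0.019996) - (2.861)(-0.40699)) / 5.902 = -0.423004
So phi_hat = [-0.4230, -0.0200, -0.4070].
Therefore phi_hat_3 = -0.4070.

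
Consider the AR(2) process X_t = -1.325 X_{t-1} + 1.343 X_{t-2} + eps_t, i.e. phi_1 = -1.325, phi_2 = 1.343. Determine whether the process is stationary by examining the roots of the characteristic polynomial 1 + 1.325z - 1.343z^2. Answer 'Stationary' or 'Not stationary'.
\text{Not stationary}

The AR(p) characteristic polynomial is P(z) = 1 + 1.325z - 1.343z^2.
Stationarity requires all roots to lie outside the unit circle, i.e. |z| > 1 for every root.
Set 1 + (1.325) z + (-1.343) z^2 = 0, i.e. a z^2 + b z + c = 0 with a = -1.343, b = 1.325, c = 1.
Discriminant D = b^2 - 4ac = (1.325)^2 - 4*(-1.343)*1 = 1.755625 - (-5.372) = 7.127625.
D >= 0, so the roots are real: z = (-b +/- sqrt(D)) / (2a) = (-1.325 +/- 2.669761) / (-2.686).
  z_1 = (-1.325 + 2.669761) / (-2.686) = -0.5007,   |z_1| = 0.5007.
  z_2 = (-1.325 - 2.669761) / (-2.686) = 1.4873,   |z_2| = 1.4873.
Moduli of all roots: 0.5007, 1.4873.
All moduli strictly greater than 1? No.
Verdict: Not stationary.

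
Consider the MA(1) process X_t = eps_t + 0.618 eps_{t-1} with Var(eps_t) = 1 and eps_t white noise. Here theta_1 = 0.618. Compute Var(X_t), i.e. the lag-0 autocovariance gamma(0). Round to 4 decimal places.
\gamma(0) = 1.3819

For an MA(q) process X_t = eps_t + sum_i theta_i eps_{t-i} with
Var(eps_t) = sigma^2, the variance is
  gamma(0) = sigma^2 * (1 + sum_i theta_i^2).
  sum_i theta_i^2 = (0.618)^2 = 0.381924.
  gamma(0) = 1 * (1 + 0.381924) = 1 * 1.381924 = 1.381924, which rounds to 1.3819.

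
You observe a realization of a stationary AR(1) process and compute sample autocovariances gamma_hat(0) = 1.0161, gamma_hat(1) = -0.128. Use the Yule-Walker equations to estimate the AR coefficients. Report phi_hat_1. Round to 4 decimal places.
\hat\phi_{1} = -0.1260

The Yule-Walker equations for an AR(p) process read, in matrix form,
  Gamma_p phi = r_p,   with   (Gamma_p)_{ij} = gamma(|i - j|),
                       (r_p)_i = gamma(i),   i,j = 1..p.
Substitute the sample gammas (Toeplitz matrix and right-hand side of size 1):
  Gamma_p = [[1.0161]]
  r_p     = [-0.128]
With p = 1 this is the single equation gamma(0) phi_1 = gamma(1):
  phi_hat_1 = gamma(1) / gamma(0) = -0.128 / 1.0161 = -0.1260.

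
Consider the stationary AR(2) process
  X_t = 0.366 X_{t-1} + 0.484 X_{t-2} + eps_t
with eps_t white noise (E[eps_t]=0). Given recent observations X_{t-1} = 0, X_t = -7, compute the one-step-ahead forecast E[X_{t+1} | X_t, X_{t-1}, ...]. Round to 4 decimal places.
E[X_{t+1} \mid \mathcal F_t] = -2.5620

For an AR(p) model X_t = c + sum_i phi_i X_{t-i} + eps_t, the
one-step-ahead conditional mean is
  E[X_{t+1} | X_t, ...] = c + sum_i phi_i X_{t+1-i}.
Substitute known values:
  E[X_{t+1} | ...] = (0.366) * (-7) + (0.484) * (0)
                   = -2.5620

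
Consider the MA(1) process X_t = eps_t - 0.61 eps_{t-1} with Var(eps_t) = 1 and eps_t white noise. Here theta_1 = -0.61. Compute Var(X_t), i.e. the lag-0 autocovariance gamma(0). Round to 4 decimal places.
\gamma(0) = 1.3721

For an MA(q) process X_t = eps_t + sum_i theta_i eps_{t-i} with
Var(eps_t) = sigma^2, the variance is
  gamma(0) = sigma^2 * (1 + sum_i theta_i^2).
  sum_i theta_i^2 = (-0.61)^2 = 0.3721.
  gamma(0) = 1 * (1 + 0.3721) = 1 * 1.3721 = 1.3721.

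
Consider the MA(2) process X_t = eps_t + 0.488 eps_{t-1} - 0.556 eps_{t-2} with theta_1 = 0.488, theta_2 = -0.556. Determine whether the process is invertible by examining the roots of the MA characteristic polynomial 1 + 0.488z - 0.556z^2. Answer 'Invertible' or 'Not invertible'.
\text{Not invertible}

The MA(q) characteristic polynomial is P(z) = 1 + 0.488z - 0.556z^2.
Invertibility requires all roots to lie outside the unit circle, i.e. |z| > 1 for every root.
Set 1 + (0.488) z + (-0.556) z^2 = 0, i.e. a z^2 + b z + c = 0 with a = -0.556, b = 0.488, c = 1.
Discriminant D = b^2 - 4ac = (0.488)^2 - 4*(-0.556)*1 = 0.238144 - (-2.224) = 2.462144.
D >= 0, so the roots are real: z = (-b +/- sqrt(D)) / (2a) = (-0.488 +/- 1.569122) / (-1.112).
  z_1 = (-0.488 + 1.569122) / (-1.112) = -0.9722,   |z_1| = 0.9722.
  z_2 = (-0.488 - 1.569122) / (-1.112) = 1.8499,   |z_2| = 1.8499.
Moduli of all roots: 0.9722, 1.8499.
All moduli strictly greater than 1? No.
Verdict: Not invertible.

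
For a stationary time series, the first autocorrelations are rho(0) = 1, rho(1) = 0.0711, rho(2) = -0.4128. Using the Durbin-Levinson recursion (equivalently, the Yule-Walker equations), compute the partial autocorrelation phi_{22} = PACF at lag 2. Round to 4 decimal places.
\phi_{22} = -0.4200

The PACF at lag k is phi_{kk}, the last component of the solution
to the Yule-Walker system G_k phi = r_k where
  (G_k)_{ij} = rho(|i - j|), (r_k)_i = rho(i), i,j = 1..k.
Equivalently, Durbin-Levinson gives phi_{kk} iteratively:
  phi_{11} = rho(1)
  phi_{kk} = [rho(k) - sum_{j=1..k-1} phi_{k-1,j} rho(k-j)]
            / [1 - sum_{j=1..k-1} phi_{k-1,j} rho(j)],
  phi_{k,j} = phi_{k-1,j} - phi_{kk} phi_{k-1,k-j},  j = 1..k-1.
Step k = 1:
  phi_11 = rho(1) = 0.0711.
Step k = 2:
  phi_22 = [rho(2) - phi_11 rho(1)] / [1 - phi_11 rho(1)] = [-0.4128 - (0.0711)(0.0711)] / [1 - (0.0711)(0.0711)]
         = -0.41785521 / 0.99494479 = -0.42.
Therefore phi_{22} = -0.4200.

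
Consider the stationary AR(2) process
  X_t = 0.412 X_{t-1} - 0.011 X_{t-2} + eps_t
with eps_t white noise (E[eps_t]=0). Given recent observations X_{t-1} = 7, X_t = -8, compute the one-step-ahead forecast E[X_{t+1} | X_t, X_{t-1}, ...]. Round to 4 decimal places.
E[X_{t+1} \mid \mathcal F_t] = -3.3730

For an AR(p) model X_t = c + sum_i phi_i X_{t-i} + eps_t, the
one-step-ahead conditional mean is
  E[X_{t+1} | X_t, ...] = c + sum_i phi_i X_{t+1-i}.
Substitute known values:
  E[X_{t+1} | ...] = (0.412) * (-8) + (-0.011) * (7)
                   = -3.3730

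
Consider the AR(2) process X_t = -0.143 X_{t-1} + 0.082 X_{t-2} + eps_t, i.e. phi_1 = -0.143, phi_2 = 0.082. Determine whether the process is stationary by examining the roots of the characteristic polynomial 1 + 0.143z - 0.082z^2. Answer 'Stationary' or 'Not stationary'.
\text{Stationary}

The AR(p) characteristic polynomial is P(z) = 1 + 0.143z - 0.082z^2.
Stationarity requires all roots to lie outside the unit circle, i.e. |z| > 1 for every root.
Set 1 + (0.143) z + (-0.082) z^2 = 0, i.e. a z^2 + b z + c = 0 with a = -0.082, b = 0.143, c = 1.
Discriminant D = b^2 - 4ac = (0.143)^2 - 4*(-0.082)*1 = 0.020449 - (-0.328) = 0.348449.
D >= 0, so the roots are real: z = (-b +/- sqrt(D)) / (2a) = (-0.143 +/- 0.590296) / (-0.164).
  z_1 = (-0.143 + 0.590296) / (-0.164) = -2.7274,   |z_1| = 2.7274.
  z_2 = (-0.143 - 0.590296) / (-0.164) = 4.4713,   |z_2| = 4.4713.
Moduli of all roots: 2.7274, 4.4713.
All moduli strictly greater than 1? Yes.
Verdict: Stationary.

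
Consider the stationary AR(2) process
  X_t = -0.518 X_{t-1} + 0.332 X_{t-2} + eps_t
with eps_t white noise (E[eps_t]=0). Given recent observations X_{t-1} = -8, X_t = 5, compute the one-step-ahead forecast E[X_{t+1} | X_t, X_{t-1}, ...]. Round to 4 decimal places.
E[X_{t+1} \mid \mathcal F_t] = -5.2460

For an AR(p) model X_t = c + sum_i phi_i X_{t-i} + eps_t, the
one-step-ahead conditional mean is
  E[X_{t+1} | X_t, ...] = c + sum_i phi_i X_{t+1-i}.
Substitute known values:
  E[X_{t+1} | ...] = (-0.518) * (5) + (0.332) * (-8)
                   = -5.2460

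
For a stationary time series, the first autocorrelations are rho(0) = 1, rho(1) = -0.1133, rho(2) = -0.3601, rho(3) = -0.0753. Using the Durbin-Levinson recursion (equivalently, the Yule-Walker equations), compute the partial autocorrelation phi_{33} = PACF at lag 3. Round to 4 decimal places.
\phi_{33} = -0.2060

The PACF at lag k is phi_{kk}, the last component of the solution
to the Yule-Walker system G_k phi = r_k where
  (G_k)_{ij} = rho(|i - j|), (r_k)_i = rho(i), i,j = 1..k.
Equivalently, Durbin-Levinson gives phi_{kk} iteratively:
  phi_{11} = rho(1)
  phi_{kk} = [rho(k) - sum_{j=1..k-1} phi_{k-1,j} rho(k-j)]
            / [1 - sum_{j=1..k-1} phi_{k-1,j} rho(j)],
  phi_{k,j} = phi_{k-1,j} - phi_{kk} phi_{k-1,k-j},  j = 1..k-1.
Step k = 1:
  phi_11 = rho(1) = -0.1133.
Step k = 2:
  phi_22 = [rho(2) - phi_11 rho(1)] / [1 - phi_11 rho(1)] = [-0.3601 - (-0.1133)(-0.1133)] / [1 - (-0.1133)(-0.1133)]
         = -0.37293689 / 0.98716311 = -0.377786.
  Update: phi_21 = phi_11 - phi_22 phi_11 = -0.1133 - (-0.377786)(-0.1133) = -0.156103.
Step k = 3:
  phi_33 = [rho(3) - phi_21 rho(2) - phi_22 rho(1)] / [1 - phi_21 rho(1) - phi_22 rho(2)]
    numerator   = -0.0753 - (-0.156103)(-0.3601) - (-0.377786)(-0.1133) = -0.17431598
    denominator = 1 - (-0.156103)(-0.1133) - (-0.377786)(-0.3601) = 0.84627259
  phi_33 = -0.17431598 / 0.84627259 = -0.206.
Therefore phi_{33} = -0.2060.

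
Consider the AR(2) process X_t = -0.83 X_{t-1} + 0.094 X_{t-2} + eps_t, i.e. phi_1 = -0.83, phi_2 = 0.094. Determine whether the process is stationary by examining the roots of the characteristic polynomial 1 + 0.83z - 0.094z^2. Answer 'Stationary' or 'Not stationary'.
\text{Stationary}

The AR(p) characteristic polynomial is P(z) = 1 + 0.83z - 0.094z^2.
Stationarity requires all roots to lie outside the unit circle, i.e. |z| > 1 for every root.
Set 1 + (0.83) z + (-0.094) z^2 = 0, i.e. a z^2 + b z + c = 0 with a = -0.094, b = 0.83, c = 1.
Discriminant D = b^2 - 4ac = (0.83)^2 - 4*(-0.094)*1 = 0.6889 - (-0.376) = 1.0649.
D >= 0, so the roots are real: z = (-b +/- sqrt(D)) / (2a) = (-0.83 +/- 1.03194) / (-0.188).
  z_1 = (-0.83 + 1.03194) / (-0.188) = -1.0741,   |z_1| = 1.0741.
  z_2 = (-0.83 - 1.03194) / (-0.188) = 9.9039,   |z_2| = 9.9039.
Moduli of all roots: 1.0741, 9.9039.
All moduli strictly greater than 1? Yes.
Verdict: Stationary.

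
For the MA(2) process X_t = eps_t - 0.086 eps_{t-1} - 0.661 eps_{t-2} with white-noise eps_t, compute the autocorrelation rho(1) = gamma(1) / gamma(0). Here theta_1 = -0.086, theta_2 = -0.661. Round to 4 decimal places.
\rho(1) = -0.0202

For an MA(q) process with theta_0 = 1, the autocovariance is
  gamma(k) = sigma^2 * sum_{i=0..q-k} theta_i * theta_{i+k},
and rho(k) = gamma(k) / gamma(0). Sigma^2 cancels.
  numerator   = (1)*(-0.086) + (-0.086)*(-0.661) = -0.029154.
  denominator = (1)^2 + (-0.086)^2 + (-0.661)^2 = 1.444317.
  rho(1) = -0.029154 / 1.444317 = -0.0202.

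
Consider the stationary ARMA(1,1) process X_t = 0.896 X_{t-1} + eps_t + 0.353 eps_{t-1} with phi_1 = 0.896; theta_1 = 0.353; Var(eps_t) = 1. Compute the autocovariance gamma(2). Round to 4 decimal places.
\gamma(2) = 7.4705

Multiply the model equation by X_{t-k} and take expectations. With theta_0 = psi_0 = 1 and psi_j the MA(infinity) weights, this gives
  gamma(k) - sum_i phi_i gamma(k-i) = c_k,
  c_k = sigma^2 * sum_{j=k..q} theta_j psi_{j-k}   (c_k = 0 for k > q),
using gamma(-m) = gamma(m).
psi-weights needed (psi_j = theta_j + sum_i phi_i psi_{j-i}):
  psi_1 = theta_1 + phi_1 = 0.353 + (0.896) = 1.249
Right-hand sides:
  c_0 = sigma^2 (1 + theta_1 psi_1) = 1 * (1 + (0.353)(1.249)) = 1 * 1.440897 = 1.440897
  c_1 = sigma^2 theta_1 = 1 * (0.353) = 0.353
  c_2 = 0
Equations for k = 0 and k = 1 (AR order 1):
  gamma(0) = phi_1 gamma(1) + c_0
  gamma(1) = phi_1 gamma(0) + c_1
Substituting the second into the first: gamma(0) (1 - phi_1^2) = c_0 + phi_1 c_1, so
  gamma(0) = (c_0 + phi_1 c_1) / (1 - phi_1^2) = (1.440897 + (0.896)(0.353)) / (1 - (0.896)^2) = 1.757185 / 0.197184 = 8.911397.
  gamma(1) = phi_1 gamma(0) + c_1 = (0.896)(8.911397) + (0.353) = 8.337612.
For k = 2 (> q): gamma(2) = phi_1 gamma(1) = (0.896)(8.337612) = 7.4705.
Therefore gamma(2) = 7.4705 (to 4 decimal places).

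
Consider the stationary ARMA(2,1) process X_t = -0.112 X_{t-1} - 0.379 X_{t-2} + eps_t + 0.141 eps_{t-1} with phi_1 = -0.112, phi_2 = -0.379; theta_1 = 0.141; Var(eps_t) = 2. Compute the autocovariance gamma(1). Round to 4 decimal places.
\gamma(1) = 0.0141

Multiply the model equation by X_{t-k} and take expectations. With theta_0 = psi_0 = 1 and psi_j the MA(infinity) weights, this gives
  gamma(k) - sum_i phi_i gamma(k-i) = c_k,
  c_k = sigma^2 * sum_{j=k..q} theta_j psi_{j-k}   (c_k = 0 for k > q),
using gamma(-m) = gamma(m).
psi-weights needed (psi_j = theta_j + sum_i phi_i psi_{j-i}):
  psi_1 = theta_1 + phi_1 = 0.141 + (-0.112) = 0.029
Right-hand sides:
  c_0 = sigma^2 (1 + theta_1 psi_1) = 2 * (1 + (0.141)(0.029)) = 2 * 1.004089 = 2.008178
  c_1 = sigma^2 theta_1 = 2 * (0.141) = 0.282
  c_2 = 0
Equations for k = 0, 1, 2 (AR order 2, c_2 = 0):
  (E0) gamma(0) = phi_1 gamma(1) + phi_2 gamma(2) + c_0
  (E1) gamma(1) = phi_1 gamma(0) + phi_2 gamma(1) + c_1
  (E2) gamma(2) = phi_1 gamma(1) + phi_2 gamma(0)
From (E1): gamma(1) = A gamma(0) + B with
  A = phi_1 / (1 - phi_2) = -0.112 / 1.379 = -0.081218,   B = c_1 / (1 - phi_2) = 0.282 / 1.379 = 0.204496.
Insert (E2) into (E0): gamma(0) (1 - phi_2^2) = phi_1 (1 + phi_2) gamma(1) + c_0.
  phi_1 (1 + phi_2) = (-0.112)(0.621) = -0.069552,   1 - phi_2^2 = 0.856359.
Replace gamma(1) by A gamma(0) + B and collect gamma(0):
  gamma(0) [0.856359 - (-0.069552)(-0.081218)] = (-0.069552)(0.204496) + 2.008178
  gamma(0) * 0.85071 = 1.993955
  gamma(0) = 1.993955 / 0.85071 = 2.343871.
  gamma(1) = A gamma(0) + B = (-0.081218)(2.343871) + (0.204496) = 0.014131.
Therefore gamma(1) = 0.0141 (to 4 decimal places).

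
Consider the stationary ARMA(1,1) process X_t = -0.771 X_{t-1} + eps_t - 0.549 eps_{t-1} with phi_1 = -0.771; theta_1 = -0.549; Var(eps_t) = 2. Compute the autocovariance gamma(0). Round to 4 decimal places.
\gamma(0) = 10.5926

Multiply the model equation by X_{t-k} and take expectations. With theta_0 = psi_0 = 1 and psi_j the MA(infinity) weights, this gives
  gamma(k) - sum_i phi_i gamma(k-i) = c_k,
  c_k = sigma^2 * sum_{j=k..q} theta_j psi_{j-k}   (c_k = 0 for k > q),
using gamma(-m) = gamma(m).
psi-weights needed (psi_j = theta_j + sum_i phi_i psi_{j-i}):
  psi_1 = theta_1 + phi_1 = -0.549 + (-0.771) = -1.32
Right-hand sides:
  c_0 = sigma^2 (1 + theta_1 psi_1) = 2 * (1 + (-0.549)(-1.32)) = 2 * 1.72468 = 3.44936
  c_1 = sigma^2 theta_1 = 2 * (-0.549) = -1.098
  c_2 = 0
Equations for k = 0 and k = 1 (AR order 1):
  gamma(0) = phi_1 gamma(1) + c_0
  gamma(1) = phi_1 gamma(0) + c_1
Substituting the second into the first: gamma(0) (1 - phi_1^2) = c_0 + phi_1 c_1, so
  gamma(0) = (c_0 + phi_1 c_1) / (1 - phi_1^2) = (3.44936 + (-0.771)(-1.098)) / (1 - (-0.771)^2) = 4.295918 / 0.405559 = 10.592585.
Therefore gamma(0) = 10.5926 (to 4 decimal places).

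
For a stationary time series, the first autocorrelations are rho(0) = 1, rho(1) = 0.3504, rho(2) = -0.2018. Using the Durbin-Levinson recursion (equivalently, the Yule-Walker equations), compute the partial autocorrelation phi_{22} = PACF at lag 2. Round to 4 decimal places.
\phi_{22} = -0.3700

The PACF at lag k is phi_{kk}, the last component of the solution
to the Yule-Walker system G_k phi = r_k where
  (G_k)_{ij} = rho(|i - j|), (r_k)_i = rho(i), i,j = 1..k.
Equivalently, Durbin-Levinson gives phi_{kk} iteratively:
  phi_{11} = rho(1)
  phi_{kk} = [rho(k) - sum_{j=1..k-1} phi_{k-1,j} rho(k-j)]
            / [1 - sum_{j=1..k-1} phi_{k-1,j} rho(j)],
  phi_{k,j} = phi_{k-1,j} - phi_{kk} phi_{k-1,k-j},  j = 1..k-1.
Step k = 1:
  phi_11 = rho(1) = 0.3504.
Step k = 2:
  phi_22 = [rho(2) - phi_11 rho(1)] / [1 - phi_11 rho(1)] = [-0.2018 - (0.3504)(0.3504)] / [1 - (0.3504)(0.3504)]
         = -0.32458016 / 0.87721984 = -0.37.
Therefore phi_{22} = -0.3700.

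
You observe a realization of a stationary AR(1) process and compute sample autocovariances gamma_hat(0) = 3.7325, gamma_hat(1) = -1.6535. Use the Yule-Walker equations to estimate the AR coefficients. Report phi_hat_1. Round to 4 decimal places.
\hat\phi_{1} = -0.4430

The Yule-Walker equations for an AR(p) process read, in matrix form,
  Gamma_p phi = r_p,   with   (Gamma_p)_{ij} = gamma(|i - j|),
                       (r_p)_i = gamma(i),   i,j = 1..p.
Substitute the sample gammas (Toeplitz matrix and right-hand side of size 1):
  Gamma_p = [[3.7325]]
  r_p     = [-1.6535]
With p = 1 this is the single equation gamma(0) phi_1 = gamma(1):
  phi_hat_1 = gamma(1) / gamma(0) = -1.6535 / 3.7325 = -0.4430.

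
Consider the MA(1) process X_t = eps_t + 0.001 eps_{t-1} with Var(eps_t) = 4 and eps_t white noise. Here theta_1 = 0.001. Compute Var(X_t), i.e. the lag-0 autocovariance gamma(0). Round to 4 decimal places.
\gamma(0) = 4.0000

For an MA(q) process X_t = eps_t + sum_i theta_i eps_{t-i} with
Var(eps_t) = sigma^2, the variance is
  gamma(0) = sigma^2 * (1 + sum_i theta_i^2).
  sum_i theta_i^2 = (0.001)^2 = 0.000001.
  gamma(0) = 4 * (1 + 0.000001) = 4 * 1.000001 = 4.000004, which rounds to 4.0000.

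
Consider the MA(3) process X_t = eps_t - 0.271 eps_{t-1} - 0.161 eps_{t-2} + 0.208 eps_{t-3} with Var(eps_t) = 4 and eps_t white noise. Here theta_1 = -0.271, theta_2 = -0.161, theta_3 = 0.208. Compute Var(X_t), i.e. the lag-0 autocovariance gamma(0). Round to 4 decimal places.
\gamma(0) = 4.5705

For an MA(q) process X_t = eps_t + sum_i theta_i eps_{t-i} with
Var(eps_t) = sigma^2, the variance is
  gamma(0) = sigma^2 * (1 + sum_i theta_i^2).
  sum_i theta_i^2 = (-0.271)^2 + (-0.161)^2 + (0.208)^2 = 0.073441 + 0.025921 + 0.043264 = 0.142626.
  gamma(0) = 4 * (1 + 0.142626) = 4 * 1.142626 = 4.570504, which rounds to 4.5705.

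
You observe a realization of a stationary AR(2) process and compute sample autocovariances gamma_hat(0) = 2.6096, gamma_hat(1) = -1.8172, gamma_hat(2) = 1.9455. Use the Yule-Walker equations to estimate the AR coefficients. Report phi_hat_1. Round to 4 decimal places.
\hat\phi_{1} = -0.3440

The Yule-Walker equations for an AR(p) process read, in matrix form,
  Gamma_p phi = r_p,   with   (Gamma_p)_{ij} = gamma(|i - j|),
                       (r_p)_i = gamma(i),   i,j = 1..p.
Substitute the sample gammas (Toeplitz matrix and right-hand side of size 2):
  Gamma_p = [[2.6096, -1.8172], [-1.8172, 2.6096]]
  r_p     = [-1.8172, 1.9455]
Written out:
  2.6096 phi_1 - 1.8172 phi_2 = -1.8172
  -1.8172 phi_1 + 2.6096 phi_2 = 1.9455
Solve by Cramer's rule:
  det = gamma(0)^2 - gamma(1)^2 = (2.6096)^2 - (-1.8172)^2 = 6.81001216 - 3.30221584 = 3.50779632
  phi_hat_1 = [gamma(1) gamma(0) - gamma(1) gamma(2)] / det = [(-1.8172)(2.6096) - (-1.8172)(1.9455)] / 3.50779632 = -1.20680252 / 3.50779632 = -0.344
  phi_hat_2 = [gamma(0) gamma(2) - gamma(1)^2] / det = [(2.6096)(1.9455) - (-1.8172)^2] / 3.50779632 = 1.77476096 / 3.50779632 = 0.5059
So phi_hat = [-0.3440, 0.5059].
Therefore phi_hat_1 = -0.3440.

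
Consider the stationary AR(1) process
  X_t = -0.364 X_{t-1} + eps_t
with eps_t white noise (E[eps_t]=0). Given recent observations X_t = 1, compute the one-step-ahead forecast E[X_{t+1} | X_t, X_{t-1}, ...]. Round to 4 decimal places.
E[X_{t+1} \mid \mathcal F_t] = -0.3640

For an AR(p) model X_t = c + sum_i phi_i X_{t-i} + eps_t, the
one-step-ahead conditional mean is
  E[X_{t+1} | X_t, ...] = c + sum_i phi_i X_{t+1-i}.
Substitute known values:
  E[X_{t+1} | ...] = (-0.364) * (1)
                   = -0.3640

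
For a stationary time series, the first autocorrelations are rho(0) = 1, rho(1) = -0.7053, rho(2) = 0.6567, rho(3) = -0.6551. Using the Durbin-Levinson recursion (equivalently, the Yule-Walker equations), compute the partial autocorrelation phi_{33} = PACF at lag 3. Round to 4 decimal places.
\phi_{33} = -0.2548

The PACF at lag k is phi_{kk}, the last component of the solution
to the Yule-Walker system G_k phi = r_k where
  (G_k)_{ij} = rho(|i - j|), (r_k)_i = rho(i), i,j = 1..k.
Equivalently, Durbin-Levinson gives phi_{kk} iteratively:
  phi_{11} = rho(1)
  phi_{kk} = [rho(k) - sum_{j=1..k-1} phi_{k-1,j} rho(k-j)]
            / [1 - sum_{j=1..k-1} phi_{k-1,j} rho(j)],
  phi_{k,j} = phi_{k-1,j} - phi_{kk} phi_{k-1,k-j},  j = 1..k-1.
Step k = 1:
  phi_11 = rho(1) = -0.7053.
Step k = 2:
  phi_22 = [rho(2) - phi_11 rho(1)] / [1 - phi_11 rho(1)] = [0.6567 - (-0.7053)(-0.7053)] / [1 - (-0.7053)(-0.7053)]
         = 0.15925191 / 0.50255191 = 0.316886.
  Update: phi_21 = phi_11 - phi_22 phi_11 = -0.7053 - (0.316886)(-0.7053) = -0.4818.
Step k = 3:
  phi_33 = [rho(3) - phi_21 rho(2) - phi_22 rho(1)] / [1 - phi_21 rho(1) - phi_22 rho(2)]
    numerator   = -0.6551 - (-0.4818)(0.6567) - (0.316886)(-0.7053) = -0.11520193
    denominator = 1 - (-0.4818)(-0.7053) - (0.316886)(0.6567) = 0.45208713
  phi_33 = -0.11520193 / 0.45208713 = -0.2548.
Therefore phi_{33} = -0.2548.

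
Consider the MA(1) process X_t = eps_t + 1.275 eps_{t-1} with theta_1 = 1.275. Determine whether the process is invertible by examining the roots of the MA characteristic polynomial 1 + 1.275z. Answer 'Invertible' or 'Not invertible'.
\text{Not invertible}

The MA(q) characteristic polynomial is P(z) = 1 + 1.275z.
Invertibility requires all roots to lie outside the unit circle, i.e. |z| > 1 for every root.
This is linear in z: 1 + (1.275) z = 0  =>  z = -1/(1.275) = -0.784314,  |z| = 0.784314.
Moduli of all roots: 0.7843.
All moduli strictly greater than 1? No.
Verdict: Not invertible.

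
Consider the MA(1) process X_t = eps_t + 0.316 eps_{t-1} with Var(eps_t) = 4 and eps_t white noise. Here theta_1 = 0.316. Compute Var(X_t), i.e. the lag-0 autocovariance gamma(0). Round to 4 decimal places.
\gamma(0) = 4.3994

For an MA(q) process X_t = eps_t + sum_i theta_i eps_{t-i} with
Var(eps_t) = sigma^2, the variance is
  gamma(0) = sigma^2 * (1 + sum_i theta_i^2).
  sum_i theta_i^2 = (0.316)^2 = 0.099856.
  gamma(0) = 4 * (1 + 0.099856) = 4 * 1.099856 = 4.399424, which rounds to 4.3994.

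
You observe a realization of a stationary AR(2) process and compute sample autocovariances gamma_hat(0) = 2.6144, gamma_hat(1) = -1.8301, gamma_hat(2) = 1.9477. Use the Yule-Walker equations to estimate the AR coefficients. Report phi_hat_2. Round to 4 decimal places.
\hat\phi_{2} = 0.5000

The Yule-Walker equations for an AR(p) process read, in matrix form,
  Gamma_p phi = r_p,   with   (Gamma_p)_{ij} = gamma(|i - j|),
                       (r_p)_i = gamma(i),   i,j = 1..p.
Substitute the sample gammas (Toeplitz matrix and right-hand side of size 2):
  Gamma_p = [[2.6144, -1.8301], [-1.8301, 2.6144]]
  r_p     = [-1.8301, 1.9477]
Written out:
  2.6144 phi_1 - 1.8301 phi_2 = -1.8301
  -1.8301 phi_1 + 2.6144 phi_2 = 1.9477
Solve by Cramer's rule:
  det = gamma(0)^2 - gamma(1)^2 = (2.6144)^2 - (-1.8301)^2 = 6.83508736 - 3.34926601 = 3.48582135
  phi_hat_1 = [gamma(1) gamma(0) - gamma(1) gamma(2)] / det = [(-1.8301)(2.6144) - (-1.8301)(1.9477)] / 3.48582135 = -1.22012767 / 3.48582135 = -0.35
  phi_hat_2 = [gamma(0) gamma(2) - gamma(1)^2] / det = [(2.6144)(1.9477) - (-1.8301)^2] / 3.48582135 = 1.74280087 / 3.48582135 = 0.5
So phi_hat = [-0.3500, 0.5000].
Therefore phi_hat_2 = 0.5000.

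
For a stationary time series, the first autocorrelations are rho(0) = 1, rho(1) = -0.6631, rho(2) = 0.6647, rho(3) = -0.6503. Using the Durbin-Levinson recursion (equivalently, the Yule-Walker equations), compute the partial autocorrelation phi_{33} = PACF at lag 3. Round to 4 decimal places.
\phi_{33} = -0.2559

The PACF at lag k is phi_{kk}, the last component of the solution
to the Yule-Walker system G_k phi = r_k where
  (G_k)_{ij} = rho(|i - j|), (r_k)_i = rho(i), i,j = 1..k.
Equivalently, Durbin-Levinson gives phi_{kk} iteratively:
  phi_{11} = rho(1)
  phi_{kk} = [rho(k) - sum_{j=1..k-1} phi_{k-1,j} rho(k-j)]
            / [1 - sum_{j=1..k-1} phi_{k-1,j} rho(j)],
  phi_{k,j} = phi_{k-1,j} - phi_{kk} phi_{k-1,k-j},  j = 1..k-1.
Step k = 1:
  phi_11 = rho(1) = -0.6631.
Step k = 2:
  phi_22 = [rho(2) - phi_11 rho(1)] / [1 - phi_11 rho(1)] = [0.6647 - (-0.6631)(-0.6631)] / [1 - (-0.6631)(-0.6631)]
         = 0.22499839 / 0.56029839 = 0.401569.
  Update: phi_21 = phi_11 - phi_22 phi_11 = -0.6631 - (0.401569)(-0.6631) = -0.39682.
Step k = 3:
  phi_33 = [rho(3) - phi_21 rho(2) - phi_22 rho(1)] / [1 - phi_21 rho(1) - phi_22 rho(2)]
    numerator   = -0.6503 - (-0.39682)(0.6647) - (0.401569)(-0.6631) = -0.12025364
    denominator = 1 - (-0.39682)(-0.6631) - (0.401569)(0.6647) = 0.46994604
  phi_33 = -0.12025364 / 0.46994604 = -0.2559.
Therefore phi_{33} = -0.2559.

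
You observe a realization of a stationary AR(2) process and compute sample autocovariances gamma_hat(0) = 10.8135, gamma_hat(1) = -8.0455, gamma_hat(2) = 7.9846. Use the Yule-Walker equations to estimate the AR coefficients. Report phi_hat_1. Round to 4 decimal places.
\hat\phi_{1} = -0.4360

The Yule-Walker equations for an AR(p) process read, in matrix form,
  Gamma_p phi = r_p,   with   (Gamma_p)_{ij} = gamma(|i - j|),
                       (r_p)_i = gamma(i),   i,j = 1..p.
Substitute the sample gammas (Toeplitz matrix and right-hand side of size 2):
  Gamma_p = [[10.8135, -8.0455], [-8.0455, 10.8135]]
  r_p     = [-8.0455, 7.9846]
Written out:
  10.8135 phi_1 - 8.0455 phi_2 = -8.0455
  -8.0455 phi_1 + 10.8135 phi_2 = 7.9846
Solve by Cramer's rule:
  det = gamma(0)^2 - gamma(1)^2 = (10.8135)^2 - (-8.0455)^2 = 116.93178225 - 64.73007025 = 52.201712
  phi_hat_1 = [gamma(1) gamma(0) - gamma(1) gamma(2)] / det = [(-8.0455)(10.8135) - (-8.0455)(7.9846)] / 52.201712 = -22.75991495 / 52.201712 = -0.436
  phi_hat_2 = [gamma(0) gamma(2) - gamma(1)^2] / det = [(10.8135)(7.9846) - (-8.0455)^2] / 52.201712 = 21.61140185 / 52.201712 = 0.414
So phi_hat = [-0.4360, 0.4140].
Therefore phi_hat_1 = -0.4360.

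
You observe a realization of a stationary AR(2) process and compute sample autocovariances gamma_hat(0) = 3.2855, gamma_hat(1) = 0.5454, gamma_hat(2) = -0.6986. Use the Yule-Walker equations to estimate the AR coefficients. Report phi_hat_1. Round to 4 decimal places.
\hat\phi_{1} = 0.2070

The Yule-Walker equations for an AR(p) process read, in matrix form,
  Gamma_p phi = r_p,   with   (Gamma_p)_{ij} = gamma(|i - j|),
                       (r_p)_i = gamma(i),   i,j = 1..p.
Substitute the sample gammas (Toeplitz matrix and right-hand side of size 2):
  Gamma_p = [[3.2855, 0.5454], [0.5454, 3.2855]]
  r_p     = [0.5454, -0.6986]
Written out:
  3.2855 phi_1 + 0.5454 phi_2 = 0.5454
  0.5454 phi_1 + 3.2855 phi_2 = -0.6986
Solve by Cramer's rule:
  det = gamma(0)^2 - gamma(1)^2 = (3.2855)^2 - (0.5454)^2 = 10.79451025 - 0.29746116 = 10.49704909
  phi_hat_1 = [gamma(1) gamma(0) - gamma(1) gamma(2)] / det = [(0.5454)(3.2855) - (0.5454)(-0.6986)] / 10.49704909 = 2.17292814 / 10.49704909 = 0.207
  phi_hat_2 = [gamma(0) gamma(2) - gamma(1)^2] / det = [(3.2855)(-0.6986) - (0.5454)^2] / 10.49704909 = -2.59271146 / 10.49704909 = -0.247
So phi_hat = [0.2070, -0.2470].
Therefore phi_hat_1 = 0.2070.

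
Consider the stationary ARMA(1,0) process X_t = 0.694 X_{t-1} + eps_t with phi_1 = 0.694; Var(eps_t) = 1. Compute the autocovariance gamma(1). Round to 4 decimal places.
\gamma(1) = 1.3388

Multiply the model equation by X_{t-k} and take expectations. With theta_0 = psi_0 = 1 and psi_j the MA(infinity) weights, this gives
  gamma(k) - sum_i phi_i gamma(k-i) = c_k,
  c_k = sigma^2 * sum_{j=k..q} theta_j psi_{j-k}   (c_k = 0 for k > q),
using gamma(-m) = gamma(m).
Pure AR (q = 0): c_0 = sigma^2 = 1, c_k = 0 for k >= 1.
Equations for k = 0 and k = 1 (AR order 1):
  gamma(0) = phi_1 gamma(1) + c_0
  gamma(1) = phi_1 gamma(0) + c_1
Substituting the second into the first: gamma(0) (1 - phi_1^2) = c_0 + phi_1 c_1, so
  gamma(0) = c_0 / (1 - phi_1^2) = 1 / (1 - (0.694)^2) = 1 / 0.518364 = 1.929146.
  gamma(1) = phi_1 gamma(0) = (0.694)(1.929146) = 1.338828.
Therefore gamma(1) = 1.3388 (to 4 decimal places).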